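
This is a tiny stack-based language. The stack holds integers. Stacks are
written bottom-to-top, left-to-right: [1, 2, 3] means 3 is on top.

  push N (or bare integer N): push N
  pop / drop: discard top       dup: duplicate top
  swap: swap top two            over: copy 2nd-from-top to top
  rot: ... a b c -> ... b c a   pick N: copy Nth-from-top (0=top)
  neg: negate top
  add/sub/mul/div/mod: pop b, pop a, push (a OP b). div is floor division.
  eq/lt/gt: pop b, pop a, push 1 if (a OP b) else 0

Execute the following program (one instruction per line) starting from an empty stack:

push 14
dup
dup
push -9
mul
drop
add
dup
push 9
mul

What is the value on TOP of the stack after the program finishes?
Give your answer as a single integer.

After 'push 14': [14]
After 'dup': [14, 14]
After 'dup': [14, 14, 14]
After 'push -9': [14, 14, 14, -9]
After 'mul': [14, 14, -126]
After 'drop': [14, 14]
After 'add': [28]
After 'dup': [28, 28]
After 'push 9': [28, 28, 9]
After 'mul': [28, 252]

Answer: 252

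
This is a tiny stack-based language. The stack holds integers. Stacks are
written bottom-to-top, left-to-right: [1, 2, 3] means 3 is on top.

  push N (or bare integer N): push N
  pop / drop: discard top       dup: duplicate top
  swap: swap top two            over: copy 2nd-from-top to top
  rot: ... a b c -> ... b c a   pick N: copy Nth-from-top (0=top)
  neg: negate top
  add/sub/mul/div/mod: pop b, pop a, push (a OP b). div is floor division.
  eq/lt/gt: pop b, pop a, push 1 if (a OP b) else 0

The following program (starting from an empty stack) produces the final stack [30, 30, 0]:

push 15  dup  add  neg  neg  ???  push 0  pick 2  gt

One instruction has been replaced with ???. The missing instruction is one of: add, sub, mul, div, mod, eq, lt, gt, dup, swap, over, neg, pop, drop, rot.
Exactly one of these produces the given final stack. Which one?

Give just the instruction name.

Answer: dup

Derivation:
Stack before ???: [30]
Stack after ???:  [30, 30]
The instruction that transforms [30] -> [30, 30] is: dup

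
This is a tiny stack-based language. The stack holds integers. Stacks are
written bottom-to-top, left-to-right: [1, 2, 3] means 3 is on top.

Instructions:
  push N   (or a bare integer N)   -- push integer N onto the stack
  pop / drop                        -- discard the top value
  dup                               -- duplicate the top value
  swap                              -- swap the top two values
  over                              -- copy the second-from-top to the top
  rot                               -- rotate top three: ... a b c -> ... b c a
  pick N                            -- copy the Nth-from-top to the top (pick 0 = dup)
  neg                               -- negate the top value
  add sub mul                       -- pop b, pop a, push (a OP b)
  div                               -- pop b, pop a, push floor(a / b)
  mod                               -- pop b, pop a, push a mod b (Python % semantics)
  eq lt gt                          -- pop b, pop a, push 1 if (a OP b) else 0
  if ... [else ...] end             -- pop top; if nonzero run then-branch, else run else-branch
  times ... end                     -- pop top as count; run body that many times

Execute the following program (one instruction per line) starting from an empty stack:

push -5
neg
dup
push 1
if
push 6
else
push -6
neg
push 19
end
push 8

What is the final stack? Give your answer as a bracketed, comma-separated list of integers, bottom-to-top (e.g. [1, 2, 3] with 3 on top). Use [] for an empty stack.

Answer: [5, 5, 6, 8]

Derivation:
After 'push -5': [-5]
After 'neg': [5]
After 'dup': [5, 5]
After 'push 1': [5, 5, 1]
After 'if': [5, 5]
After 'push 6': [5, 5, 6]
After 'push 8': [5, 5, 6, 8]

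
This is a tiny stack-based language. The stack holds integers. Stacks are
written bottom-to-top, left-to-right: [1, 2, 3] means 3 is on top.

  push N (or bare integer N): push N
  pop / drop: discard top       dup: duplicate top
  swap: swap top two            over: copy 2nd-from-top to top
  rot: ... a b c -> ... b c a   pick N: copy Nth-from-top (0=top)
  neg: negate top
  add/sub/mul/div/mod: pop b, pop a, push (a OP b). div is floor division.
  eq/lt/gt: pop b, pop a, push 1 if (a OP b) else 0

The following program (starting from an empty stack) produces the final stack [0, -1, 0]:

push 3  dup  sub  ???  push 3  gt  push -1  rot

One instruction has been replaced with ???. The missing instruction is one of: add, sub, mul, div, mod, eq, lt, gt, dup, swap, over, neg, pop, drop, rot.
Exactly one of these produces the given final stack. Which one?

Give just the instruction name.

Answer: dup

Derivation:
Stack before ???: [0]
Stack after ???:  [0, 0]
The instruction that transforms [0] -> [0, 0] is: dup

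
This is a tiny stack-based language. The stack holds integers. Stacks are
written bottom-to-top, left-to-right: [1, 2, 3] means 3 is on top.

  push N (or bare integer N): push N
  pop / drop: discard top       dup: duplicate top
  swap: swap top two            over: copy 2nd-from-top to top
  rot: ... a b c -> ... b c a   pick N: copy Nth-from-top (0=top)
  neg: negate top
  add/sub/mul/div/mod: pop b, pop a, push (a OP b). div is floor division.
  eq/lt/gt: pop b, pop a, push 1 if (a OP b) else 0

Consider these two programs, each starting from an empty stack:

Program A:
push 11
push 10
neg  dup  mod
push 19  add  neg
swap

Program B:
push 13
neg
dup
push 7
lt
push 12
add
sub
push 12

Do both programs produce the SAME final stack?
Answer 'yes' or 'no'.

Program A trace:
  After 'push 11': [11]
  After 'push 10': [11, 10]
  After 'neg': [11, -10]
  After 'dup': [11, -10, -10]
  After 'mod': [11, 0]
  After 'push 19': [11, 0, 19]
  After 'add': [11, 19]
  After 'neg': [11, -19]
  After 'swap': [-19, 11]
Program A final stack: [-19, 11]

Program B trace:
  After 'push 13': [13]
  After 'neg': [-13]
  After 'dup': [-13, -13]
  After 'push 7': [-13, -13, 7]
  After 'lt': [-13, 1]
  After 'push 12': [-13, 1, 12]
  After 'add': [-13, 13]
  After 'sub': [-26]
  After 'push 12': [-26, 12]
Program B final stack: [-26, 12]
Same: no

Answer: no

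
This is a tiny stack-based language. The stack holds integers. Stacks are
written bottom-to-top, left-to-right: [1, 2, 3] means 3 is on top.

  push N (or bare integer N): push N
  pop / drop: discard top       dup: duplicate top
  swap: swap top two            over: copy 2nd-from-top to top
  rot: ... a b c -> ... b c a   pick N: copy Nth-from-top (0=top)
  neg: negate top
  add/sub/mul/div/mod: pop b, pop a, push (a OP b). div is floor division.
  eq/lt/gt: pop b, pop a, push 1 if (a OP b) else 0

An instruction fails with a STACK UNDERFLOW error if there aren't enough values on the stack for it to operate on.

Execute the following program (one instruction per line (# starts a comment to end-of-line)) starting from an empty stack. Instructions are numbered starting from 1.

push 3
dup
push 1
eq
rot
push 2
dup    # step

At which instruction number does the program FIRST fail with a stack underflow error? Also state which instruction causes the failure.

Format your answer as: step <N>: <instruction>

Answer: step 5: rot

Derivation:
Step 1 ('push 3'): stack = [3], depth = 1
Step 2 ('dup'): stack = [3, 3], depth = 2
Step 3 ('push 1'): stack = [3, 3, 1], depth = 3
Step 4 ('eq'): stack = [3, 0], depth = 2
Step 5 ('rot'): needs 3 value(s) but depth is 2 — STACK UNDERFLOW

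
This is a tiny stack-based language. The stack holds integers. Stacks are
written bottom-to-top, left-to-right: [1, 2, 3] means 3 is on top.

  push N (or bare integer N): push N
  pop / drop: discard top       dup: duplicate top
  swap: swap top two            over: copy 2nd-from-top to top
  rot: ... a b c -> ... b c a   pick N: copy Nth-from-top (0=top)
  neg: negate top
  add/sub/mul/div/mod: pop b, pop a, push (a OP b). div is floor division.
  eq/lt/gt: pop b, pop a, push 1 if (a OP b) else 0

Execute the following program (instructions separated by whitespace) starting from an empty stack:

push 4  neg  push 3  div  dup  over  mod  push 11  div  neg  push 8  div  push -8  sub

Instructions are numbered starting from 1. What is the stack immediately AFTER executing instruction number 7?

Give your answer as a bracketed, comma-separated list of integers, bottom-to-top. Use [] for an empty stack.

Step 1 ('push 4'): [4]
Step 2 ('neg'): [-4]
Step 3 ('push 3'): [-4, 3]
Step 4 ('div'): [-2]
Step 5 ('dup'): [-2, -2]
Step 6 ('over'): [-2, -2, -2]
Step 7 ('mod'): [-2, 0]

Answer: [-2, 0]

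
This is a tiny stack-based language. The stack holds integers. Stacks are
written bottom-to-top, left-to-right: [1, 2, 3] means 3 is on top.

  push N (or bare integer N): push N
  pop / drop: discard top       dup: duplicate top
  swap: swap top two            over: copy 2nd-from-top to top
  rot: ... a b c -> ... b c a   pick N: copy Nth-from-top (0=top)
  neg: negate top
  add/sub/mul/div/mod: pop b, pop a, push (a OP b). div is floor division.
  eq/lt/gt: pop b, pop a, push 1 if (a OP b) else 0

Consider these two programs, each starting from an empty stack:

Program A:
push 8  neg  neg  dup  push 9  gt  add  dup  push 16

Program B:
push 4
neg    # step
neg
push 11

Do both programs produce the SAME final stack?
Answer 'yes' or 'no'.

Answer: no

Derivation:
Program A trace:
  After 'push 8': [8]
  After 'neg': [-8]
  After 'neg': [8]
  After 'dup': [8, 8]
  After 'push 9': [8, 8, 9]
  After 'gt': [8, 0]
  After 'add': [8]
  After 'dup': [8, 8]
  After 'push 16': [8, 8, 16]
Program A final stack: [8, 8, 16]

Program B trace:
  After 'push 4': [4]
  After 'neg': [-4]
  After 'neg': [4]
  After 'push 11': [4, 11]
Program B final stack: [4, 11]
Same: no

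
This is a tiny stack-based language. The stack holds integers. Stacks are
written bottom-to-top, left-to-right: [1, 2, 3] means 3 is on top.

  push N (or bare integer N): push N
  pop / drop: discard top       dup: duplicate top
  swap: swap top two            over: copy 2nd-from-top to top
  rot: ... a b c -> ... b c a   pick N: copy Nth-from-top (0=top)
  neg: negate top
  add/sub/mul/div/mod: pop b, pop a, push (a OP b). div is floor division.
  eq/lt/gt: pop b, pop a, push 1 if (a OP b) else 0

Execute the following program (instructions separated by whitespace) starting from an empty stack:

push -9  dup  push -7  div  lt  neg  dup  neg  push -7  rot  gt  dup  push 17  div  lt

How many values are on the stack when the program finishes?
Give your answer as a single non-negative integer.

Answer: 2

Derivation:
After 'push -9': stack = [-9] (depth 1)
After 'dup': stack = [-9, -9] (depth 2)
After 'push -7': stack = [-9, -9, -7] (depth 3)
After 'div': stack = [-9, 1] (depth 2)
After 'lt': stack = [1] (depth 1)
After 'neg': stack = [-1] (depth 1)
After 'dup': stack = [-1, -1] (depth 2)
After 'neg': stack = [-1, 1] (depth 2)
After 'push -7': stack = [-1, 1, -7] (depth 3)
After 'rot': stack = [1, -7, -1] (depth 3)
After 'gt': stack = [1, 0] (depth 2)
After 'dup': stack = [1, 0, 0] (depth 3)
After 'push 17': stack = [1, 0, 0, 17] (depth 4)
After 'div': stack = [1, 0, 0] (depth 3)
After 'lt': stack = [1, 0] (depth 2)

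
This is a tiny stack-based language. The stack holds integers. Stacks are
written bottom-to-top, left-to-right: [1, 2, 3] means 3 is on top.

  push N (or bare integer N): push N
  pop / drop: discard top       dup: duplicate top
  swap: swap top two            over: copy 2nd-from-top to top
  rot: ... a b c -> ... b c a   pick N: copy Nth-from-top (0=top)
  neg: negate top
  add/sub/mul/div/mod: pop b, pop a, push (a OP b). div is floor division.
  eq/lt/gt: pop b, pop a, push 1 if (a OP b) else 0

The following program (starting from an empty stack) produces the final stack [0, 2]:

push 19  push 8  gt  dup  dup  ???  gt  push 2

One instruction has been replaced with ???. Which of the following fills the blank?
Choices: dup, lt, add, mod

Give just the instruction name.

Stack before ???: [1, 1, 1]
Stack after ???:  [1, 2]
Checking each choice:
  dup: produces [1, 1, 0, 2]
  lt: produces [1, 2]
  add: MATCH
  mod: produces [1, 2]


Answer: add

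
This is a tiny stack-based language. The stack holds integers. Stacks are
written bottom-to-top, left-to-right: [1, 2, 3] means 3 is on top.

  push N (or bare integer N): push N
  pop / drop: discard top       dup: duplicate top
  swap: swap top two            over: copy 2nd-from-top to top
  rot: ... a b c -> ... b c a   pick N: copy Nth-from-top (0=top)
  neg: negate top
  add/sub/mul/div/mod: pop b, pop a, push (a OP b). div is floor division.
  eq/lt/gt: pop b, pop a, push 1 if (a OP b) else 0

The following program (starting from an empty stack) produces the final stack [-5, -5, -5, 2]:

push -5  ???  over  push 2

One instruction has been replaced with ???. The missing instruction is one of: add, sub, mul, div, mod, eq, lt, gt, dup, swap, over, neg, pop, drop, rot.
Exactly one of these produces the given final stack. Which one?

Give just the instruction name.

Stack before ???: [-5]
Stack after ???:  [-5, -5]
The instruction that transforms [-5] -> [-5, -5] is: dup

Answer: dup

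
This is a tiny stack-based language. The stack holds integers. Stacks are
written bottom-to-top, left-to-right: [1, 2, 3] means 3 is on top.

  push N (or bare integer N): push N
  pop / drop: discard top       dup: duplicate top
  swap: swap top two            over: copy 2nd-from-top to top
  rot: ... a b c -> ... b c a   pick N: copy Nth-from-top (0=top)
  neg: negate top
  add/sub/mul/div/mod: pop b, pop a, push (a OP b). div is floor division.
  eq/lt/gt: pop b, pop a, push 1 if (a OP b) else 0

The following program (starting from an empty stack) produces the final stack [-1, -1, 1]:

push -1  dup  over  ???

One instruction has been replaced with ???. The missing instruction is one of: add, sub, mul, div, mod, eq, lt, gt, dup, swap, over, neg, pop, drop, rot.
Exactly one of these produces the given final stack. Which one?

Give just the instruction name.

Answer: neg

Derivation:
Stack before ???: [-1, -1, -1]
Stack after ???:  [-1, -1, 1]
The instruction that transforms [-1, -1, -1] -> [-1, -1, 1] is: neg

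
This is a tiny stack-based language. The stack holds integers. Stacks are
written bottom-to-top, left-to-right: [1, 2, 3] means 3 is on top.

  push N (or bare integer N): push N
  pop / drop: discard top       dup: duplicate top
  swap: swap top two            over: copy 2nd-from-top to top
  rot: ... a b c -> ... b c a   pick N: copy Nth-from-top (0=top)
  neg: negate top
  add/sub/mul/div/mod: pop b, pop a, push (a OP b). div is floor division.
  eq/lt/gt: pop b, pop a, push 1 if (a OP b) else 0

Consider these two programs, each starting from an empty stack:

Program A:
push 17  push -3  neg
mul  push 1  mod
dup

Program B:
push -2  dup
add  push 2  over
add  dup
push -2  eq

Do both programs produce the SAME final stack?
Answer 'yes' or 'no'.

Answer: no

Derivation:
Program A trace:
  After 'push 17': [17]
  After 'push -3': [17, -3]
  After 'neg': [17, 3]
  After 'mul': [51]
  After 'push 1': [51, 1]
  After 'mod': [0]
  After 'dup': [0, 0]
Program A final stack: [0, 0]

Program B trace:
  After 'push -2': [-2]
  After 'dup': [-2, -2]
  After 'add': [-4]
  After 'push 2': [-4, 2]
  After 'over': [-4, 2, -4]
  After 'add': [-4, -2]
  After 'dup': [-4, -2, -2]
  After 'push -2': [-4, -2, -2, -2]
  After 'eq': [-4, -2, 1]
Program B final stack: [-4, -2, 1]
Same: no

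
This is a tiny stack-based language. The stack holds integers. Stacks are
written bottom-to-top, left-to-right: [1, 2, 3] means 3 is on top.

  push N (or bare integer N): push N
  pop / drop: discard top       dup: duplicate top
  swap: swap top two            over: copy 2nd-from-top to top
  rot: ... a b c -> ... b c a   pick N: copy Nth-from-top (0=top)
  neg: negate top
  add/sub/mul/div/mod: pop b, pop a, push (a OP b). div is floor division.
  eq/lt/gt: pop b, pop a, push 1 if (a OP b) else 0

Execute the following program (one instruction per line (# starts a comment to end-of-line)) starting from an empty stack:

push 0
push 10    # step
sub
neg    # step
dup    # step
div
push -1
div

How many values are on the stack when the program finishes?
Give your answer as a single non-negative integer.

After 'push 0': stack = [0] (depth 1)
After 'push 10': stack = [0, 10] (depth 2)
After 'sub': stack = [-10] (depth 1)
After 'neg': stack = [10] (depth 1)
After 'dup': stack = [10, 10] (depth 2)
After 'div': stack = [1] (depth 1)
After 'push -1': stack = [1, -1] (depth 2)
After 'div': stack = [-1] (depth 1)

Answer: 1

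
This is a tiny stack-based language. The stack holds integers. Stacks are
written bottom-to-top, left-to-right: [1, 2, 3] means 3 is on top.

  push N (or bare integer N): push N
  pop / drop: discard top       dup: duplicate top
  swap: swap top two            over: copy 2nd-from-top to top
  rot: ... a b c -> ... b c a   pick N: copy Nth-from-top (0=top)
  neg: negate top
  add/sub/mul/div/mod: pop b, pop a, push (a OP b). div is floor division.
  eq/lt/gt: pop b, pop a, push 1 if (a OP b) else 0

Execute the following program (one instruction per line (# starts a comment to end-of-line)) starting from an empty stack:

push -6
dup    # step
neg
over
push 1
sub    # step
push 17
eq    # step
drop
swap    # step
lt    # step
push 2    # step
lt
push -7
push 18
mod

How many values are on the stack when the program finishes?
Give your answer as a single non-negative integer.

Answer: 2

Derivation:
After 'push -6': stack = [-6] (depth 1)
After 'dup': stack = [-6, -6] (depth 2)
After 'neg': stack = [-6, 6] (depth 2)
After 'over': stack = [-6, 6, -6] (depth 3)
After 'push 1': stack = [-6, 6, -6, 1] (depth 4)
After 'sub': stack = [-6, 6, -7] (depth 3)
After 'push 17': stack = [-6, 6, -7, 17] (depth 4)
After 'eq': stack = [-6, 6, 0] (depth 3)
After 'drop': stack = [-6, 6] (depth 2)
After 'swap': stack = [6, -6] (depth 2)
After 'lt': stack = [0] (depth 1)
After 'push 2': stack = [0, 2] (depth 2)
After 'lt': stack = [1] (depth 1)
After 'push -7': stack = [1, -7] (depth 2)
After 'push 18': stack = [1, -7, 18] (depth 3)
After 'mod': stack = [1, 11] (depth 2)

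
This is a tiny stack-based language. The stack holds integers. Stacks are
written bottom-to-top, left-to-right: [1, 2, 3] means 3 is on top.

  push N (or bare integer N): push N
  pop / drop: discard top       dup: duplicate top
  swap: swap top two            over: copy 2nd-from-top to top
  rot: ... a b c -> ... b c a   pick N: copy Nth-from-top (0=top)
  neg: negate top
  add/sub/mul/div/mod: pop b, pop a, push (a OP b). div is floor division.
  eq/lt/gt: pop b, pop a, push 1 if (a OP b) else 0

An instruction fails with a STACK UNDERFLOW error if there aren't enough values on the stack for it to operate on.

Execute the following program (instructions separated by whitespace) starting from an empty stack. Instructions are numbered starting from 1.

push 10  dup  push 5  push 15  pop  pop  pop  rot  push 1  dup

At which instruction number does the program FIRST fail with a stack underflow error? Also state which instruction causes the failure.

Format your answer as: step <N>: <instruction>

Answer: step 8: rot

Derivation:
Step 1 ('push 10'): stack = [10], depth = 1
Step 2 ('dup'): stack = [10, 10], depth = 2
Step 3 ('push 5'): stack = [10, 10, 5], depth = 3
Step 4 ('push 15'): stack = [10, 10, 5, 15], depth = 4
Step 5 ('pop'): stack = [10, 10, 5], depth = 3
Step 6 ('pop'): stack = [10, 10], depth = 2
Step 7 ('pop'): stack = [10], depth = 1
Step 8 ('rot'): needs 3 value(s) but depth is 1 — STACK UNDERFLOW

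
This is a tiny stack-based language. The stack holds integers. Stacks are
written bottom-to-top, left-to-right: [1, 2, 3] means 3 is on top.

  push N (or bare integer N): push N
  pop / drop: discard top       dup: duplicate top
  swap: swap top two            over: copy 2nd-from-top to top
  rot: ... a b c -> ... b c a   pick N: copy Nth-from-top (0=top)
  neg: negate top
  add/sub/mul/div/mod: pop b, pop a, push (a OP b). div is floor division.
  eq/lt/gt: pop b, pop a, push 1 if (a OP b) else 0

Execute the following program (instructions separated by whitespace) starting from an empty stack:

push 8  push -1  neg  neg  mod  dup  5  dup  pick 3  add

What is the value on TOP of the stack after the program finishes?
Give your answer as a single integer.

After 'push 8': [8]
After 'push -1': [8, -1]
After 'neg': [8, 1]
After 'neg': [8, -1]
After 'mod': [0]
After 'dup': [0, 0]
After 'push 5': [0, 0, 5]
After 'dup': [0, 0, 5, 5]
After 'pick 3': [0, 0, 5, 5, 0]
After 'add': [0, 0, 5, 5]

Answer: 5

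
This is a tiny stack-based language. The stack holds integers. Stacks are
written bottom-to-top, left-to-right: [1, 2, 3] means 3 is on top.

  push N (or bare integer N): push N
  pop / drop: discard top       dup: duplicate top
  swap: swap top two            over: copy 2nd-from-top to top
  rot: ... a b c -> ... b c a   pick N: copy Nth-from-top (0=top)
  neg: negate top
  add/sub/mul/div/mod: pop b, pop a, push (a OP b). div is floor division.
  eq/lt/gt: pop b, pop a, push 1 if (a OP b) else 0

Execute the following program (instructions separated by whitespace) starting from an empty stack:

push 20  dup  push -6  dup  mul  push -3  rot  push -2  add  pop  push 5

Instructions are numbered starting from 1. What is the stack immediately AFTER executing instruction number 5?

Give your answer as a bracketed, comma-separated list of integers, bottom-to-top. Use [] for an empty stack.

Step 1 ('push 20'): [20]
Step 2 ('dup'): [20, 20]
Step 3 ('push -6'): [20, 20, -6]
Step 4 ('dup'): [20, 20, -6, -6]
Step 5 ('mul'): [20, 20, 36]

Answer: [20, 20, 36]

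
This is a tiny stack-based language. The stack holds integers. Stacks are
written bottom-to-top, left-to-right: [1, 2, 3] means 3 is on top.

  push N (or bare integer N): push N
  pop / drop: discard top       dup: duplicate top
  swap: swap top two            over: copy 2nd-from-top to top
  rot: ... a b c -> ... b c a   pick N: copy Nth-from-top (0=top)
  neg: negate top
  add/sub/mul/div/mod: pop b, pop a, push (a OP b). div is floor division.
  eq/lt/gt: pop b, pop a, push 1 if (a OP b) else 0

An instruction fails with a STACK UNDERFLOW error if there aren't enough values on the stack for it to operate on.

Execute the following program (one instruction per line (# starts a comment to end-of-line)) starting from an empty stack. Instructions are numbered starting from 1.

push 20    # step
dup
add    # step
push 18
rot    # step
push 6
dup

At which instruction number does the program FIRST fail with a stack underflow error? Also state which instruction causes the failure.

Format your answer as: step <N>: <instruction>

Step 1 ('push 20'): stack = [20], depth = 1
Step 2 ('dup'): stack = [20, 20], depth = 2
Step 3 ('add'): stack = [40], depth = 1
Step 4 ('push 18'): stack = [40, 18], depth = 2
Step 5 ('rot'): needs 3 value(s) but depth is 2 — STACK UNDERFLOW

Answer: step 5: rot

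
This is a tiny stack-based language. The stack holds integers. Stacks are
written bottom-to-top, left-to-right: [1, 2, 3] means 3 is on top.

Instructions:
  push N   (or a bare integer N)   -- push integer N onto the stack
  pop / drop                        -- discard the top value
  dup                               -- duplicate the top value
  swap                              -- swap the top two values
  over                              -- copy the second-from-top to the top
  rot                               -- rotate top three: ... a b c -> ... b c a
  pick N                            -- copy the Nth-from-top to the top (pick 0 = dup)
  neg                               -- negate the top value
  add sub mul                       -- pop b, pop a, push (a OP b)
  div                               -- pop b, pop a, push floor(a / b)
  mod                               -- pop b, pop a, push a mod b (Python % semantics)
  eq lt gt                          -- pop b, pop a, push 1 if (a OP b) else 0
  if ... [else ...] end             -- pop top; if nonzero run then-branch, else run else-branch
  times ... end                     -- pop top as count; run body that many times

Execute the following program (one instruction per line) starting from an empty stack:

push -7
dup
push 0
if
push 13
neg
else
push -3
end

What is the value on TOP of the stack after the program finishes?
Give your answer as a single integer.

Answer: -3

Derivation:
After 'push -7': [-7]
After 'dup': [-7, -7]
After 'push 0': [-7, -7, 0]
After 'if': [-7, -7]
After 'push -3': [-7, -7, -3]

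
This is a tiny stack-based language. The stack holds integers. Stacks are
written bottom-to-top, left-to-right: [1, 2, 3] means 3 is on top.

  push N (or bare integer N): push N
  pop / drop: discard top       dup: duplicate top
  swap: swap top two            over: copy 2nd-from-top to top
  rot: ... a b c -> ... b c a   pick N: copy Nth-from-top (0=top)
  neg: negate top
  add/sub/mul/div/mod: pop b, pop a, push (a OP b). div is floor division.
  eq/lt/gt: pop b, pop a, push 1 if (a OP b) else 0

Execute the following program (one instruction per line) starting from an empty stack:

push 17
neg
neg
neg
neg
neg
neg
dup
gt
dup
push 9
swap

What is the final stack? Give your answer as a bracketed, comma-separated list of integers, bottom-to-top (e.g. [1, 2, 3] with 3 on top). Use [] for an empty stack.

Answer: [0, 9, 0]

Derivation:
After 'push 17': [17]
After 'neg': [-17]
After 'neg': [17]
After 'neg': [-17]
After 'neg': [17]
After 'neg': [-17]
After 'neg': [17]
After 'dup': [17, 17]
After 'gt': [0]
After 'dup': [0, 0]
After 'push 9': [0, 0, 9]
After 'swap': [0, 9, 0]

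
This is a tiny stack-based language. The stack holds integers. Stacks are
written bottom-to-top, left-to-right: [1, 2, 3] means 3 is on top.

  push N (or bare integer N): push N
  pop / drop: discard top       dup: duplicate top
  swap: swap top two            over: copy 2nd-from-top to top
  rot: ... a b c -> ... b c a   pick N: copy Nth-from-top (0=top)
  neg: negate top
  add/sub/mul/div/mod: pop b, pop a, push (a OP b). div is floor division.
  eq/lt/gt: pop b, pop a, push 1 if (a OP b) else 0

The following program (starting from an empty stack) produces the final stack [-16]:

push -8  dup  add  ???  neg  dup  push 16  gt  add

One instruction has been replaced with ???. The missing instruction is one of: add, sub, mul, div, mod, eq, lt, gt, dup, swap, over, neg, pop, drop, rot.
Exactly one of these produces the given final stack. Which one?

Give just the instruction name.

Answer: neg

Derivation:
Stack before ???: [-16]
Stack after ???:  [16]
The instruction that transforms [-16] -> [16] is: neg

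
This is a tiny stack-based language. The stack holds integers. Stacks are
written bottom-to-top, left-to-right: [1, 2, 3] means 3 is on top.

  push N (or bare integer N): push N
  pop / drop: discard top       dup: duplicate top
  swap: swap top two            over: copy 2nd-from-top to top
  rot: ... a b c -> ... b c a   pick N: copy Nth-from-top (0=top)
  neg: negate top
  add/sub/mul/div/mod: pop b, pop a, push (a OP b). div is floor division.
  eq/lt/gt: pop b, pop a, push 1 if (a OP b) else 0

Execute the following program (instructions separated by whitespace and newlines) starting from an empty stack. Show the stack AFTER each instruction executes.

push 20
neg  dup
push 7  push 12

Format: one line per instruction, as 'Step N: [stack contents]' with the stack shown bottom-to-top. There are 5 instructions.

Step 1: [20]
Step 2: [-20]
Step 3: [-20, -20]
Step 4: [-20, -20, 7]
Step 5: [-20, -20, 7, 12]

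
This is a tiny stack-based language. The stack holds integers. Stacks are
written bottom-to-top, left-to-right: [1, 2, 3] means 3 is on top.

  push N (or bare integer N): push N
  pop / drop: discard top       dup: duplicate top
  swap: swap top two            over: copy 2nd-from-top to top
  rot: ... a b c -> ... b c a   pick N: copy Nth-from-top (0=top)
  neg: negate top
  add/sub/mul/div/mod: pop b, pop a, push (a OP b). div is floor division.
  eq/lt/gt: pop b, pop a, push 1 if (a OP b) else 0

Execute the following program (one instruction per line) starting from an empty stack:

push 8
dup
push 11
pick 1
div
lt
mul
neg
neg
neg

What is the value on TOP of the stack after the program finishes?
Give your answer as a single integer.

After 'push 8': [8]
After 'dup': [8, 8]
After 'push 11': [8, 8, 11]
After 'pick 1': [8, 8, 11, 8]
After 'div': [8, 8, 1]
After 'lt': [8, 0]
After 'mul': [0]
After 'neg': [0]
After 'neg': [0]
After 'neg': [0]

Answer: 0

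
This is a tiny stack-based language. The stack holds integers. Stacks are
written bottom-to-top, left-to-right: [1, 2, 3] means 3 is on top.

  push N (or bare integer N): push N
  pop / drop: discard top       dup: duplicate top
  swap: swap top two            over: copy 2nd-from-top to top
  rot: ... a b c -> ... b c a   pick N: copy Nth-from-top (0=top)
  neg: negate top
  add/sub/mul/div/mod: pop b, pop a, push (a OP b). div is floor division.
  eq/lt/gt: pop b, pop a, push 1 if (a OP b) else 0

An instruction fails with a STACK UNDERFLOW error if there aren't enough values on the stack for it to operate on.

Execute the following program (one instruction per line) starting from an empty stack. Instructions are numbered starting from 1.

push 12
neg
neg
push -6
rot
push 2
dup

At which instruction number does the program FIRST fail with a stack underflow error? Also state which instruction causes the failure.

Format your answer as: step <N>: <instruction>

Answer: step 5: rot

Derivation:
Step 1 ('push 12'): stack = [12], depth = 1
Step 2 ('neg'): stack = [-12], depth = 1
Step 3 ('neg'): stack = [12], depth = 1
Step 4 ('push -6'): stack = [12, -6], depth = 2
Step 5 ('rot'): needs 3 value(s) but depth is 2 — STACK UNDERFLOW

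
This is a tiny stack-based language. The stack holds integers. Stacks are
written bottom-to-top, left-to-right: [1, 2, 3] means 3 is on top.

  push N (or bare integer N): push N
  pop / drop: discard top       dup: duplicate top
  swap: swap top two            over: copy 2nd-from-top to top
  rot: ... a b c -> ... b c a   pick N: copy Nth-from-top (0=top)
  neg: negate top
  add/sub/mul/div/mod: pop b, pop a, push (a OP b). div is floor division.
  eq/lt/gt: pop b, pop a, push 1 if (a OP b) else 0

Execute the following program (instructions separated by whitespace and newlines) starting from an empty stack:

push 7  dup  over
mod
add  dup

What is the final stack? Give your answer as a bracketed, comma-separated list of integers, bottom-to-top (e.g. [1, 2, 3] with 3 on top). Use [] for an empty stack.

Answer: [7, 7]

Derivation:
After 'push 7': [7]
After 'dup': [7, 7]
After 'over': [7, 7, 7]
After 'mod': [7, 0]
After 'add': [7]
After 'dup': [7, 7]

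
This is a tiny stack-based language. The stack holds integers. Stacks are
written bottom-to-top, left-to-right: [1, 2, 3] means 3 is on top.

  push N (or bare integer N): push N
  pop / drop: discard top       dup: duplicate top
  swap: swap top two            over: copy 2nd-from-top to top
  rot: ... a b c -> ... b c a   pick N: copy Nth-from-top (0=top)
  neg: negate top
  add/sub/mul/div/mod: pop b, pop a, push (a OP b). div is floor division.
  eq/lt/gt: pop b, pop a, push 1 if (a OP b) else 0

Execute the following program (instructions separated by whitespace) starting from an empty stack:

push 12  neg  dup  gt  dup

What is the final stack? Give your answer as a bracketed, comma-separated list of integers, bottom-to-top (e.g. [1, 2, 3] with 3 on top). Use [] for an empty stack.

Answer: [0, 0]

Derivation:
After 'push 12': [12]
After 'neg': [-12]
After 'dup': [-12, -12]
After 'gt': [0]
After 'dup': [0, 0]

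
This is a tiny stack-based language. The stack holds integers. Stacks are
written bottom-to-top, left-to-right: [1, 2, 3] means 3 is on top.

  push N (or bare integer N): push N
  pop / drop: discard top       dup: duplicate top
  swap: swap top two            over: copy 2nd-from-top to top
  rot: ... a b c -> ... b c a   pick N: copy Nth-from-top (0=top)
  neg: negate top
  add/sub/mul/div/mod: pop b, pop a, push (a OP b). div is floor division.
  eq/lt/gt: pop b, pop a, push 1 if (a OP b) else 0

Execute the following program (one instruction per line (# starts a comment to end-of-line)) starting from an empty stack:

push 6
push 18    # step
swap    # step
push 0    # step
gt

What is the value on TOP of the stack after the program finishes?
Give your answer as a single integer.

After 'push 6': [6]
After 'push 18': [6, 18]
After 'swap': [18, 6]
After 'push 0': [18, 6, 0]
After 'gt': [18, 1]

Answer: 1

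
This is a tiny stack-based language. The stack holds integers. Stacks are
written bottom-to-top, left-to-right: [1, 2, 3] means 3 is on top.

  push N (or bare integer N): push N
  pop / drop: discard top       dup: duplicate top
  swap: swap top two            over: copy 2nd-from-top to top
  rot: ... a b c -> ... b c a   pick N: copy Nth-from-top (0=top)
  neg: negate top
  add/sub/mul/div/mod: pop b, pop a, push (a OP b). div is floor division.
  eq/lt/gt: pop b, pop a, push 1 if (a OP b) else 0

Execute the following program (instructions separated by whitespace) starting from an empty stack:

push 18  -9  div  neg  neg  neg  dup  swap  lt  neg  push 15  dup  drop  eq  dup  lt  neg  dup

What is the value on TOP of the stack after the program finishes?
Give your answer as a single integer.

After 'push 18': [18]
After 'push -9': [18, -9]
After 'div': [-2]
After 'neg': [2]
After 'neg': [-2]
After 'neg': [2]
After 'dup': [2, 2]
After 'swap': [2, 2]
After 'lt': [0]
After 'neg': [0]
After 'push 15': [0, 15]
After 'dup': [0, 15, 15]
After 'drop': [0, 15]
After 'eq': [0]
After 'dup': [0, 0]
After 'lt': [0]
After 'neg': [0]
After 'dup': [0, 0]

Answer: 0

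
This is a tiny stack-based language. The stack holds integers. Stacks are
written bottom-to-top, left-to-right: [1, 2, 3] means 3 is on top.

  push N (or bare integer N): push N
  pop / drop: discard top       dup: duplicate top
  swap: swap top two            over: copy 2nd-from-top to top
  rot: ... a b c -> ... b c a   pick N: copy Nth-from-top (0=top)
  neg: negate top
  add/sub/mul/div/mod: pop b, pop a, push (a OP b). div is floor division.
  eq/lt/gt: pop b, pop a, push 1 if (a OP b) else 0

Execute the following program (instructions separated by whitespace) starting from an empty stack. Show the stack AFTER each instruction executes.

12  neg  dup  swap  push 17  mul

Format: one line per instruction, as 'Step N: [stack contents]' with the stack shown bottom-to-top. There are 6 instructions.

Step 1: [12]
Step 2: [-12]
Step 3: [-12, -12]
Step 4: [-12, -12]
Step 5: [-12, -12, 17]
Step 6: [-12, -204]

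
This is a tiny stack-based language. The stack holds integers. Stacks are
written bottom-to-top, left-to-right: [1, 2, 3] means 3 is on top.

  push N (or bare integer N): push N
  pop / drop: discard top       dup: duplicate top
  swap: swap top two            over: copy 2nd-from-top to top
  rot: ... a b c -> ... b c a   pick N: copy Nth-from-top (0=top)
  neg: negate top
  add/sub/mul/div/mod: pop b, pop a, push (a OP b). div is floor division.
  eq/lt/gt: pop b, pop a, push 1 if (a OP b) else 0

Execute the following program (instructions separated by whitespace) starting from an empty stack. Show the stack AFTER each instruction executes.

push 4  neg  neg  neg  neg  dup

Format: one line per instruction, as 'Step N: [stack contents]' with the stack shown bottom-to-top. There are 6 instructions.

Step 1: [4]
Step 2: [-4]
Step 3: [4]
Step 4: [-4]
Step 5: [4]
Step 6: [4, 4]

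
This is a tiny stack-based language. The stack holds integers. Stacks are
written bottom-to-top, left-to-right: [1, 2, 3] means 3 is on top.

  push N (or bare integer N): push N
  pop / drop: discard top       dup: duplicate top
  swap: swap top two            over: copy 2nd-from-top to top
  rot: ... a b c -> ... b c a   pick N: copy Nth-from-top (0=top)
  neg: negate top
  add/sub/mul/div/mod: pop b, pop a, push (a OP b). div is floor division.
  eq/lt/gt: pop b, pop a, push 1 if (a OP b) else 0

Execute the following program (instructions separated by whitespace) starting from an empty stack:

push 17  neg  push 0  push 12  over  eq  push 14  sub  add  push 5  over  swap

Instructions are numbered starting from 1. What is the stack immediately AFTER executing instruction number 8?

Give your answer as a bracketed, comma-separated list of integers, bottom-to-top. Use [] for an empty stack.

Answer: [-17, 0, -14]

Derivation:
Step 1 ('push 17'): [17]
Step 2 ('neg'): [-17]
Step 3 ('push 0'): [-17, 0]
Step 4 ('push 12'): [-17, 0, 12]
Step 5 ('over'): [-17, 0, 12, 0]
Step 6 ('eq'): [-17, 0, 0]
Step 7 ('push 14'): [-17, 0, 0, 14]
Step 8 ('sub'): [-17, 0, -14]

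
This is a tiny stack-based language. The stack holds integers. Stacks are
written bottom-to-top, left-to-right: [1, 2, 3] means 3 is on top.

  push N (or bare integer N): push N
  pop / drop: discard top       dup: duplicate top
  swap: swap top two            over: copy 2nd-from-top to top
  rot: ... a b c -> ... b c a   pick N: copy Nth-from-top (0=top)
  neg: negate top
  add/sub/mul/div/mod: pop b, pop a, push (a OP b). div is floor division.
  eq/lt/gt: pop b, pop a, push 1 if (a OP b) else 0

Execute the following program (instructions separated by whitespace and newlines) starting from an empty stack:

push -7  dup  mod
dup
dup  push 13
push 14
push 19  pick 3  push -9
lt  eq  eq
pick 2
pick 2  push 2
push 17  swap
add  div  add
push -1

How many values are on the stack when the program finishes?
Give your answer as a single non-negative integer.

After 'push -7': stack = [-7] (depth 1)
After 'dup': stack = [-7, -7] (depth 2)
After 'mod': stack = [0] (depth 1)
After 'dup': stack = [0, 0] (depth 2)
After 'dup': stack = [0, 0, 0] (depth 3)
After 'push 13': stack = [0, 0, 0, 13] (depth 4)
After 'push 14': stack = [0, 0, 0, 13, 14] (depth 5)
After 'push 19': stack = [0, 0, 0, 13, 14, 19] (depth 6)
After 'pick 3': stack = [0, 0, 0, 13, 14, 19, 0] (depth 7)
After 'push -9': stack = [0, 0, 0, 13, 14, 19, 0, -9] (depth 8)
  ...
After 'eq': stack = [0, 0, 0, 13, 0] (depth 5)
After 'pick 2': stack = [0, 0, 0, 13, 0, 0] (depth 6)
After 'pick 2': stack = [0, 0, 0, 13, 0, 0, 13] (depth 7)
After 'push 2': stack = [0, 0, 0, 13, 0, 0, 13, 2] (depth 8)
After 'push 17': stack = [0, 0, 0, 13, 0, 0, 13, 2, 17] (depth 9)
After 'swap': stack = [0, 0, 0, 13, 0, 0, 13, 17, 2] (depth 9)
After 'add': stack = [0, 0, 0, 13, 0, 0, 13, 19] (depth 8)
After 'div': stack = [0, 0, 0, 13, 0, 0, 0] (depth 7)
After 'add': stack = [0, 0, 0, 13, 0, 0] (depth 6)
After 'push -1': stack = [0, 0, 0, 13, 0, 0, -1] (depth 7)

Answer: 7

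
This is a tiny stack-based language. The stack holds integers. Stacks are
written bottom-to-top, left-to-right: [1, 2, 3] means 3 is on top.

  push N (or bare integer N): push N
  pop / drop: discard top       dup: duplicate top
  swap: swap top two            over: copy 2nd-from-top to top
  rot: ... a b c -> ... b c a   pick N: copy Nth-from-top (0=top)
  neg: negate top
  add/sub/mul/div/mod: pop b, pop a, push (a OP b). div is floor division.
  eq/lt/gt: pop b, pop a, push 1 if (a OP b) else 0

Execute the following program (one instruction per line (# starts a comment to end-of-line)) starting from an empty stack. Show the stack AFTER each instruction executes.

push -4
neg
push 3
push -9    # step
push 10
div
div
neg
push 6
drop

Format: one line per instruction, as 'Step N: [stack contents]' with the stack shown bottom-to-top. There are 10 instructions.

Step 1: [-4]
Step 2: [4]
Step 3: [4, 3]
Step 4: [4, 3, -9]
Step 5: [4, 3, -9, 10]
Step 6: [4, 3, -1]
Step 7: [4, -3]
Step 8: [4, 3]
Step 9: [4, 3, 6]
Step 10: [4, 3]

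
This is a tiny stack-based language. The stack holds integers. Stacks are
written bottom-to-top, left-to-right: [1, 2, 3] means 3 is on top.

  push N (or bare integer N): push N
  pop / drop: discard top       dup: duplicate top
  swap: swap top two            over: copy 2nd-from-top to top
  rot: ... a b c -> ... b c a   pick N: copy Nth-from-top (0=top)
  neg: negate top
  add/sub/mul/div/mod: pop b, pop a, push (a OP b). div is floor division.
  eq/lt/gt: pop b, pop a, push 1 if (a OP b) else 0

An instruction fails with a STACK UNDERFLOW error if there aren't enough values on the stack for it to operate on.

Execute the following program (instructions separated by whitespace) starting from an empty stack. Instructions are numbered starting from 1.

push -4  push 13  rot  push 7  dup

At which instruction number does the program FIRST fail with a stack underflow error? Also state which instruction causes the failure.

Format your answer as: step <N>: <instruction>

Answer: step 3: rot

Derivation:
Step 1 ('push -4'): stack = [-4], depth = 1
Step 2 ('push 13'): stack = [-4, 13], depth = 2
Step 3 ('rot'): needs 3 value(s) but depth is 2 — STACK UNDERFLOW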